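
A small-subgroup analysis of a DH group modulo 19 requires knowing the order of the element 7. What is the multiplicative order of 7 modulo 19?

3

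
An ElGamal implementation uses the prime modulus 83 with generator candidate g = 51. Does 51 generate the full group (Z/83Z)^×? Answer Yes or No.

φ(83) = 83 − 1 = 82 = 2 · 41.
Test 51^(82/q) mod 83 for each prime factor q of 82:
51^41 ≡ 1 (mod 83)  [q = 2: ≡ 1 ✗]
51^2 ≡ 28 (mod 83)  [q = 41: ≢ 1 ✓]
The check at q = 2 fails, so 51 generates a proper subgroup.

No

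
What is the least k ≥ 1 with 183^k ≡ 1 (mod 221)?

Since 183 ∈ (Z/221Z)^×, its order divides φ(221) = φ(13·17) = (13−1)·(17−1) = 12·16 = 192 = 2^6 · 3.
Divisors of 192: 1, 2, 3, 4, 6, 8, 12, 16, 24, 32, 48, 64, 96, 192.
Evaluate successive powers at the divisors of 192:
183^1 ≡ 183 (mod 221)
183^2 ≡ 118 (mod 221)
183^3 ≡ 157 (mod 221)
183^4 ≡ 1 (mod 221) ✓
Hence ord(183) = 4.

4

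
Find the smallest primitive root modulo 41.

6

φ(41) = 41 − 1 = 40 = 2^3 · 5.
g is a primitive root iff g^(40/q) ≢ 1 (mod 41) for each prime q ∈ {2, 5}.
g = 2: 2^20 ≡ 1 — hits 1, so not a primitive root.
g = 3: 3^20 ≡ 40; 3^8 ≡ 1 — hits 1, so not a primitive root.
g = 4: 4^20 ≡ 1 — hits 1, so not a primitive root.
g = 5: 5^20 ≡ 1 — hits 1, so not a primitive root.
g = 6: 6^20 ≡ 40; 6^8 ≡ 10 — none is 1, so 6 is a primitive root.
Hence the least primitive root of 41 is 6.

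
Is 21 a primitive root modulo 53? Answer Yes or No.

Yes

φ(53) = 53 − 1 = 52 = 2^2 · 13.
It suffices to check that the order of 21 is not a proper divisor of 52: compute 21^(52/q) for q ∈ {2, 13}.
21^26 ≡ 52 (mod 53)  [q = 2: ≢ 1 ✓]
21^4 ≡ 24 (mod 53)  [q = 13: ≢ 1 ✓]
All checks pass, so 21 has order 52 and is a primitive root modulo 53.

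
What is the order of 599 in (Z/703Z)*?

ord(599) | φ(703) = φ(19·37) = (19−1)·(37−1) = 18·36 = 648 = 2^3 · 3^4.
Divisors of 648: 1, 2, 3, 4, 6, 8, 9, 12, 18, 24, 27, 36, 54, 72, 81, 108, 162, 216, 324, 648.
Evaluate successive powers at the divisors of 648:
599^1 ≡ 599 (mod 703)
599^2 ≡ 271 (mod 703)
599^3 ≡ 639 (mod 703)
599^4 ≡ 329 (mod 703)
599^6 ≡ 581 (mod 703)
599^8 ≡ 682 (mod 703)
599^9 ≡ 75 (mod 703)
599^12 ≡ 121 (mod 703)
599^18 ≡ 1 (mod 703) ✓
Therefore the multiplicative order of 599 modulo 703 is 18.

18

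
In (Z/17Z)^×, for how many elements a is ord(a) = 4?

2

φ(17) = 17 − 1 = 16 = 2^4.
Since (Z/17Z)^× is cyclic of order 16, the number of elements of order d is φ(d) when d | 16 and 0 otherwise.
4 = 2^2 divides 16, and φ(4) = 2.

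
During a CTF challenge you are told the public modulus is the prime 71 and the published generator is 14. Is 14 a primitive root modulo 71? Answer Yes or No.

φ(71) = 71 − 1 = 70 = 2 · 5 · 7.
It suffices to check that the order of 14 is not a proper divisor of 70: compute 14^(70/q) for q ∈ {2, 5, 7}.
14^35 ≡ 70 (mod 71)  [q = 2: ≢ 1 ✓]
14^14 ≡ 5 (mod 71)  [q = 5: ≢ 1 ✓]
14^10 ≡ 1 (mod 71)  [q = 7: ≡ 1 ✗]
Since 14^10 ≡ 1, the order of 14 divides 10 < 70, so 14 is not a primitive root.

No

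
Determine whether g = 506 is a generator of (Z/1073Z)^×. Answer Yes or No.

No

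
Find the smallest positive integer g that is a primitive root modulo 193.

φ(193) = 193 − 1 = 192 = 2^6 · 3.
g is a primitive root iff g^(192/q) ≢ 1 (mod 193) for each prime q ∈ {2, 3}.
g = 2: 2^96 ≡ 1 — hits 1, so not a primitive root.
g = 3: 3^96 ≡ 1 — hits 1, so not a primitive root.
g = 4: 4^96 ≡ 1 — hits 1, so not a primitive root.
g = 5: 5^96 ≡ 192; 5^64 ≡ 84 — none is 1, so 5 is a primitive root.
Hence the least primitive root of 193 is 5.

5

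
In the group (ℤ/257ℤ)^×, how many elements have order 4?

φ(257) = 257 − 1 = 256 = 2^8.
(Z/257Z)^× is cyclic (|G| = 256); a cyclic group of order m has exactly φ(d) elements of each order d | m, and none otherwise.
4 = 2^2 divides 256, and φ(4) = 2.

2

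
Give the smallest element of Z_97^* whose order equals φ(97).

5

φ(97) = 97 − 1 = 96 = 2^5 · 3.
g is a primitive root iff g^(96/q) ≢ 1 (mod 97) for each prime q ∈ {2, 3}.
g = 2: 2^48 ≡ 1 — hits 1, so not a primitive root.
g = 3: 3^48 ≡ 1 — hits 1, so not a primitive root.
g = 4: 4^48 ≡ 1 — hits 1, so not a primitive root.
g = 5: 5^48 ≡ 96; 5^32 ≡ 35 — none is 1, so 5 is a primitive root.
The smallest primitive root modulo 97 is 5.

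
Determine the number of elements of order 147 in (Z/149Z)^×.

0

φ(149) = 149 − 1 = 148 = 2^2 · 37.
(Z/149Z)^× is cyclic (|G| = 148); a cyclic group of order m has exactly φ(d) elements of each order d | m, and none otherwise.
147 does not divide 148, so no element of (Z/149Z)^× has order 147.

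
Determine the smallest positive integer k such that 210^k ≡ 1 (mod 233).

58

Since 210 ∈ (Z/233Z)^×, its order divides φ(233) = 233 − 1 = 232 = 2^3 · 29.
Divisors of 232: 1, 2, 4, 8, 29, 58, 116, 232.
Check 210^d mod 233 for each divisor in increasing order:
210^1 ≡ 210 (mod 233)
210^2 ≡ 63 (mod 233)
210^4 ≡ 8 (mod 233)
210^8 ≡ 64 (mod 233)
210^29 ≡ 232 (mod 233)
210^58 ≡ 1 (mod 233) ✓
So ord_233(210) = 58.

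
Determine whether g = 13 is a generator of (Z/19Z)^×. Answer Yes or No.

Yes

φ(19) = 19 − 1 = 18 = 2 · 3^2.
13 is a primitive root mod 19 iff 13^(φ(19)/q) ≢ 1 for every prime q | φ(19), i.e. q ∈ {2, 3}.
13^9 ≡ 18 (mod 19)  [q = 2: ≢ 1 ✓]
13^6 ≡ 11 (mod 19)  [q = 3: ≢ 1 ✓]
None equal 1, so ord_19(13) = 18: 13 is a primitive root.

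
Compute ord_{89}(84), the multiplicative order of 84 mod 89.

44

ord(84) | φ(89) = 89 − 1 = 88 = 2^3 · 11.
Divisors of 88: 1, 2, 4, 8, 11, 22, 44, 88.
Test each divisor d:
84^1 ≡ 84
84^2 ≡ 25
84^4 ≡ 2
84^8 ≡ 4
84^11 ≡ 34
84^22 ≡ 88
84^44 ≡ 1
So ord_89(84) = 44.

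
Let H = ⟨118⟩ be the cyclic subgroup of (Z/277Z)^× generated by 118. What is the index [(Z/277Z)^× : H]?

3

ord(118) | φ(277) = 277 − 1 = 276 = 2^2 · 3 · 23.
Divisors of 276: 1, 2, 3, 4, 6, 12, 23, 46, 69, 92, 138, 276.
Check 118^d mod 277 for each divisor in increasing order:
118^1 ≡ 118 (mod 277)
118^2 ≡ 74 (mod 277)
118^3 ≡ 145 (mod 277)
118^4 ≡ 213 (mod 277)
118^6 ≡ 250 (mod 277)
118^12 ≡ 175 (mod 277)
118^23 ≡ 60 (mod 277)
118^46 ≡ 276 (mod 277)
118^69 ≡ 217 (mod 277)
118^92 ≡ 1 (mod 277) ✓
Thus |⟨118⟩| = ord(118) = 92.
The index is φ(277) / ord(118) = 276 / 92 = 3.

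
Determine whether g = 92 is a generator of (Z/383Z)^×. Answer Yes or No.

φ(383) = 383 − 1 = 382 = 2 · 191.
Test 92^(382/q) mod 383 for each prime factor q of 382:
92^191 ≡ 1 (mod 383)  [q = 2: ≡ 1 ✗]
92^2 ≡ 38 (mod 383)  [q = 191: ≢ 1 ✓]
The check at q = 2 fails, so 92 generates a proper subgroup.

No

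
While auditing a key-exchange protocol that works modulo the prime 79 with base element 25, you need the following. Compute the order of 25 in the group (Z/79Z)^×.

39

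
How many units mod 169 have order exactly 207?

0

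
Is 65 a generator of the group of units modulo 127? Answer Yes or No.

Yes

φ(127) = 127 − 1 = 126 = 2 · 3^2 · 7.
Test 65^(126/q) mod 127 for each prime factor q of 126:
65^63 ≡ 126 (mod 127)  [q = 2: ≢ 1 ✓]
65^42 ≡ 107 (mod 127)  [q = 3: ≢ 1 ✓]
65^18 ≡ 32 (mod 127)  [q = 7: ≢ 1 ✓]
All checks pass, so 65 has order 126 and is a primitive root modulo 127.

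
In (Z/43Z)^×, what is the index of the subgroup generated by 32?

3

ord(32) | φ(43) = 43 − 1 = 42 = 2 · 3 · 7.
Divisors of 42: 1, 2, 3, 6, 7, 14, 21, 42.
Evaluate successive powers at the divisors of 42:
32^1 ≡ 32 (mod 43)
32^2 ≡ 35 (mod 43)
32^3 ≡ 2 (mod 43)
32^6 ≡ 4 (mod 43)
32^7 ≡ 42 (mod 43)
32^14 ≡ 1 (mod 43) ✓
The order of 32 is 14, so the subgroup it generates has 14 elements.
The index is φ(43) / ord(32) = 42 / 14 = 3.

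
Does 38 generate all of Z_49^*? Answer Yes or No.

Yes

φ(49) = φ(7^2) = 7·(7−1) = 42 = 2 · 3 · 7.
38 is a primitive root mod 49 iff 38^(φ(49)/q) ≢ 1 for every prime q | φ(49), i.e. q ∈ {2, 3, 7}.
38^21 ≡ 48 (mod 49)  [q = 2: ≢ 1 ✓]
38^14 ≡ 30 (mod 49)  [q = 3: ≢ 1 ✓]
38^6 ≡ 15 (mod 49)  [q = 7: ≢ 1 ✓]
All checks pass, so 38 has order 42 and is a primitive root modulo 49.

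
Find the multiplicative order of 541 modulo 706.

176

By Lagrange's theorem, ord_706(541) divides φ(706) = φ(2)·φ(353) = 1·352 = 352 = 2^5 · 11.
Divisors of 352: 1, 2, 4, 8, 11, 16, 22, 32, 44, 88, 176, 352.
Check 541^d mod 706 for each divisor in increasing order:
541^1 ≡ 541
541^2 ≡ 397
541^4 ≡ 171
541^8 ≡ 295
541^11 ≡ 657
541^16 ≡ 187
541^22 ≡ 283
541^32 ≡ 375
541^44 ≡ 311
541^88 ≡ 705
541^176 ≡ 1
So ord_706(541) = 176.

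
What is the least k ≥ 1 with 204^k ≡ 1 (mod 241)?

The order of 204 must divide φ(241) = 241 − 1 = 240 = 2^4 · 3 · 5.
Divisors of 240: 1, 2, 3, 4, 5, 6, 8, 10, 12, 15, 16, 20, 24, 30, 40, 48, 60, 80, 120, 240.
Compute 204^d (mod 241) for the divisors d until we hit 1:
204^1 ≡ 204 (mod 241)
204^2 ≡ 164 (mod 241)
204^3 ≡ 198 (mod 241)
204^4 ≡ 145 (mod 241)
204^5 ≡ 178 (mod 241)
204^6 ≡ 162 (mod 241)
204^8 ≡ 58 (mod 241)
204^10 ≡ 113 (mod 241)
204^12 ≡ 216 (mod 241)
204^15 ≡ 111 (mod 241)
204^16 ≡ 231 (mod 241)
204^20 ≡ 237 (mod 241)
204^24 ≡ 143 (mod 241)
204^30 ≡ 30 (mod 241)
204^40 ≡ 16 (mod 241)
204^48 ≡ 205 (mod 241)
204^60 ≡ 177 (mod 241)
204^80 ≡ 15 (mod 241)
204^120 ≡ 240 (mod 241)
204^240 ≡ 1 (mod 241) ✓
Hence ord(204) = 240.

240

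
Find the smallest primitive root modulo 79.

φ(79) = 79 − 1 = 78 = 2 · 3 · 13.
Test candidates g = 2, 3, … against the prime factors q ∈ {2, 3, 13} of φ(79): g is a generator iff g^(78/q) ≢ 1 for every such q.
g = 2: 2^39 ≡ 1 — hits 1, so not a primitive root.
g = 3: 3^39 ≡ 78; 3^26 ≡ 23; 3^6 ≡ 18 — none is 1, so 3 is a primitive root.
Hence the least primitive root of 79 is 3.

3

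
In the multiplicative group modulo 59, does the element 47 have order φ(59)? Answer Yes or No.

φ(59) = 59 − 1 = 58 = 2 · 29.
An element g generates (Z/59Z)^× iff g^(58/q) ≢ 1 (mod 59) for each prime q ∈ {2, 29}.
47^29 ≡ 58 (mod 59)  [q = 2: ≢ 1 ✓]
47^2 ≡ 26 (mod 59)  [q = 29: ≢ 1 ✓]
All checks pass, so 47 has order 58 and is a primitive root modulo 59.

Yes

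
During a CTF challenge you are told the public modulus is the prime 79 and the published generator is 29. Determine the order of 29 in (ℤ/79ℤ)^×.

ord(29) | φ(79) = 79 − 1 = 78 = 2 · 3 · 13.
Divisors of 78: 1, 2, 3, 6, 13, 26, 39, 78.
Check 29^d mod 79 for each divisor in increasing order:
29^1 ≡ 29 (mod 79)
29^2 ≡ 51 (mod 79)
29^3 ≡ 57 (mod 79)
29^6 ≡ 10 (mod 79)
29^13 ≡ 56 (mod 79)
29^26 ≡ 55 (mod 79)
29^39 ≡ 78 (mod 79)
29^78 ≡ 1 (mod 79) ✓
So ord_79(29) = 78.

78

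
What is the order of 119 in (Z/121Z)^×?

Since 119 ∈ (Z/121Z)^×, its order divides φ(121) = φ(11^2) = 11·(11−1) = 110 = 2 · 5 · 11.
Divisors of 110: 1, 2, 5, 10, 11, 22, 55, 110.
Evaluate successive powers at the divisors of 110:
119^1 ≡ 119 (mod 121)
119^2 ≡ 4 (mod 121)
119^5 ≡ 89 (mod 121)
119^10 ≡ 56 (mod 121)
119^11 ≡ 9 (mod 121)
119^22 ≡ 81 (mod 121)
119^55 ≡ 1 (mod 121) ✓
Hence ord(119) = 55.

55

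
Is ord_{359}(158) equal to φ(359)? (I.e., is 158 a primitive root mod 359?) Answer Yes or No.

φ(359) = 359 − 1 = 358 = 2 · 179.
An element g generates (Z/359Z)^× iff g^(358/q) ≢ 1 (mod 359) for each prime q ∈ {2, 179}.
158^179 ≡ 1 (mod 359)  [q = 2: ≡ 1 ✗]
158^2 ≡ 193 (mod 359)  [q = 179: ≢ 1 ✓]
158^179 ≡ 1 shows ord(158) | 179, strictly less than φ(359); not a primitive root.

No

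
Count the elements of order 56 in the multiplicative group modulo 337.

φ(337) = 337 − 1 = 336 = 2^4 · 3 · 7.
Since (Z/337Z)^× is cyclic of order 336, the number of elements of order d is φ(d) when d | 336 and 0 otherwise.
56 = 2^3 · 7 divides 336, and φ(56) = 24.

24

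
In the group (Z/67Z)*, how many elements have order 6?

φ(67) = 67 − 1 = 66 = 2 · 3 · 11.
In a cyclic group of order 66, there are φ(d) elements of order d for each divisor d of 66, and zero for non-divisors.
6 = 2 · 3 divides 66, and φ(6) = 2.

2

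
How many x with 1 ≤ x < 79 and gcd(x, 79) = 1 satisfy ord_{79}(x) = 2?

φ(79) = 79 − 1 = 78 = 2 · 3 · 13.
In a cyclic group of order 78, there are φ(d) elements of order d for each divisor d of 78, and zero for non-divisors.
2 | 78, and φ(2) = 2 − 1 = 1.

1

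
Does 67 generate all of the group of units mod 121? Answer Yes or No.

φ(121) = φ(11^2) = 11·(11−1) = 110 = 2 · 5 · 11.
An element g generates (Z/121Z)^× iff g^(110/q) ≢ 1 (mod 121) for each prime q ∈ {2, 5, 11}.
67^55 ≡ 1 (mod 121)  [q = 2: ≡ 1 ✗]
67^22 ≡ 1 (mod 121)  [q = 5: ≡ 1 ✗]
67^10 ≡ 56 (mod 121)  [q = 11: ≢ 1 ✓]
67^55 ≡ 1 shows ord(67) | 55, strictly less than φ(121); not a primitive root.

No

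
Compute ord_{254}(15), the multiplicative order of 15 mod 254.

The order of 15 must divide φ(254) = φ(2)·φ(127) = 1·126 = 126 = 2 · 3^2 · 7.
Divisors of 126: 1, 2, 3, 6, 7, 9, 14, 18, 21, 42, 63, 126.
Check 15^d mod 254 for each divisor in increasing order:
15^1 ≡ 15
15^2 ≡ 225
15^3 ≡ 73
15^6 ≡ 249
15^7 ≡ 179
15^9 ≡ 143
15^14 ≡ 37
15^18 ≡ 129
15^21 ≡ 19
15^42 ≡ 107
15^63 ≡ 1
So ord_254(15) = 63.

63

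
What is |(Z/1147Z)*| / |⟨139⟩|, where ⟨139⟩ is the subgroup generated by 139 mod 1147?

12

ord(139) | φ(1147) = φ(31·37) = (31−1)·(37−1) = 30·36 = 1080 = 2^3 · 3^3 · 5.
Divisors of 1080: 1, 2, 3, 4, 5, 6, 8, 9, 10, 12, 15, 18, 20, 24, 27, 30, 36, 40, 45, 54, 60, 72, 90, 108, 120, 135, 180, 216, 270, 360, 540, 1080.
Test each divisor d:
139^1 ≡ 139
139^2 ≡ 969
139^3 ≡ 492
139^4 ≡ 715
139^5 ≡ 743
139^6 ≡ 47
139^8 ≡ 810
139^9 ≡ 184
139^10 ≡ 342
139^12 ≡ 1062
139^15 ≡ 619
139^18 ≡ 593
139^20 ≡ 1117
139^24 ≡ 343
139^27 ≡ 147
139^30 ≡ 63
139^36 ≡ 667
139^40 ≡ 900
139^45 ≡ 1146
139^54 ≡ 963
139^60 ≡ 528
139^72 ≡ 1000
139^90 ≡ 1
The order of 139 is 90, so the subgroup it generates has 90 elements.
[(Z/1147Z)^× : ⟨139⟩] = 1080/90 = 12.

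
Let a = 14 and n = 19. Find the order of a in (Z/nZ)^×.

By Lagrange's theorem, ord_19(14) divides φ(19) = 19 − 1 = 18 = 2 · 3^2.
Divisors of 18: 1, 2, 3, 6, 9, 18.
Check 14^d mod 19 for each divisor in increasing order:
14^1 ≡ 14 (mod 19)
14^2 ≡ 6 (mod 19)
14^3 ≡ 8 (mod 19)
14^6 ≡ 7 (mod 19)
14^9 ≡ 18 (mod 19)
14^18 ≡ 1 (mod 19) ✓
So ord_19(14) = 18.

18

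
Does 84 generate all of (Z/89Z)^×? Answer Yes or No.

No

φ(89) = 89 − 1 = 88 = 2^3 · 11.
It suffices to check that the order of 84 is not a proper divisor of 88: compute 84^(88/q) for q ∈ {2, 11}.
84^44 ≡ 1 (mod 89)  [q = 2: ≡ 1 ✗]
84^8 ≡ 4 (mod 89)  [q = 11: ≢ 1 ✓]
84^44 ≡ 1 shows ord(84) | 44, strictly less than φ(89); not a primitive root.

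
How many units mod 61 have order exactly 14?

0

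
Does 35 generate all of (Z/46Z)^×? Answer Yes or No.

φ(46) = φ(2)·φ(23) = 1·22 = 22 = 2 · 11.
An element g generates (Z/46Z)^× iff g^(22/q) ≢ 1 (mod 46) for each prime q ∈ {2, 11}.
35^11 ≡ 1 (mod 46)  [q = 2: ≡ 1 ✗]
35^2 ≡ 29 (mod 46)  [q = 11: ≢ 1 ✓]
Since 35^11 ≡ 1, the order of 35 divides 11 < 22, so 35 is not a primitive root.

No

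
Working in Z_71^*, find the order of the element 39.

14

By Lagrange's theorem, ord_71(39) divides φ(71) = 71 − 1 = 70 = 2 · 5 · 7.
Divisors of 70: 1, 2, 5, 7, 10, 14, 35, 70.
Evaluate successive powers at the divisors of 70:
39^1 ≡ 39
39^2 ≡ 30
39^5 ≡ 26
39^7 ≡ 70
39^10 ≡ 37
39^14 ≡ 1
The smallest such exponent is 14, so the order of 39 is 14.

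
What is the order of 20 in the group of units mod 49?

14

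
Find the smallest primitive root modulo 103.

φ(103) = 103 − 1 = 102 = 2 · 3 · 17.
g is a primitive root iff g^(102/q) ≢ 1 (mod 103) for each prime q ∈ {2, 3, 17}.
g = 2: 2^51 ≡ 1 — hits 1, so not a primitive root.
g = 3: 3^51 ≡ 102; 3^34 ≡ 1 — hits 1, so not a primitive root.
g = 4: 4^51 ≡ 1 — hits 1, so not a primitive root.
g = 5: 5^51 ≡ 102; 5^34 ≡ 56; 5^6 ≡ 72 — none is 1, so 5 is a primitive root.
So 5 is the smallest generator of (Z/103Z)^×.

5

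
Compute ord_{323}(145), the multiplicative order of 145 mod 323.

24

Since 145 ∈ (Z/323Z)^×, its order divides φ(323) = φ(17·19) = (17−1)·(19−1) = 16·18 = 288 = 2^5 · 3^2.
Divisors of 288: 1, 2, 3, 4, 6, 8, 9, 12, 16, 18, 24, 32, 36, 48, 72, 96, 144, 288.
Test each divisor d:
145^1 ≡ 145 (mod 323)
145^2 ≡ 30 (mod 323)
145^3 ≡ 151 (mod 323)
145^4 ≡ 254 (mod 323)
145^6 ≡ 191 (mod 323)
145^8 ≡ 239 (mod 323)
145^9 ≡ 94 (mod 323)
145^12 ≡ 305 (mod 323)
145^16 ≡ 273 (mod 323)
145^18 ≡ 115 (mod 323)
145^24 ≡ 1 (mod 323) ✓
Hence ord(145) = 24.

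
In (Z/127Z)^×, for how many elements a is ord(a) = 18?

6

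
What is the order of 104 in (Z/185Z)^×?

18

By Lagrange's theorem, ord_185(104) divides φ(185) = φ(5·37) = (5−1)·(37−1) = 4·36 = 144 = 2^4 · 3^2.
Divisors of 144: 1, 2, 3, 4, 6, 8, 9, 12, 16, 18, 24, 36, 48, 72, 144.
Compute 104^d (mod 185) for the divisors d until we hit 1:
104^1 ≡ 104 (mod 185)
104^2 ≡ 86 (mod 185)
104^3 ≡ 64 (mod 185)
104^4 ≡ 181 (mod 185)
104^6 ≡ 26 (mod 185)
104^8 ≡ 16 (mod 185)
104^9 ≡ 184 (mod 185)
104^12 ≡ 121 (mod 185)
104^16 ≡ 71 (mod 185)
104^18 ≡ 1 (mod 185) ✓
Therefore the multiplicative order of 104 modulo 185 is 18.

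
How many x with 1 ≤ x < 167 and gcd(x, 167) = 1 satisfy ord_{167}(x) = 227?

0

φ(167) = 167 − 1 = 166 = 2 · 83.
In a cyclic group of order 166, there are φ(d) elements of order d for each divisor d of 166, and zero for non-divisors.
227 does not divide 166, so no element of (Z/167Z)^× has order 227.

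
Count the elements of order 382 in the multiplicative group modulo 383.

φ(383) = 383 − 1 = 382 = 2 · 191.
(Z/383Z)^× is cyclic (|G| = 382); a cyclic group of order m has exactly φ(d) elements of each order d | m, and none otherwise.
382 = 2 · 191 divides 382, and φ(382) = 190.

190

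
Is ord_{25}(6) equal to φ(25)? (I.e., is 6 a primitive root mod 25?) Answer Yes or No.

No

φ(25) = φ(5^2) = 5·(5−1) = 20 = 2^2 · 5.
An element g generates (Z/25Z)^× iff g^(20/q) ≢ 1 (mod 25) for each prime q ∈ {2, 5}.
6^10 ≡ 1 (mod 25)  [q = 2: ≡ 1 ✗]
6^4 ≡ 21 (mod 25)  [q = 5: ≢ 1 ✓]
Since 6^10 ≡ 1, the order of 6 divides 10 < 20, so 6 is not a primitive root.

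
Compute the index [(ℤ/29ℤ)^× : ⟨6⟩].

2

The order of 6 must divide φ(29) = 29 − 1 = 28 = 2^2 · 7.
Divisors of 28: 1, 2, 4, 7, 14, 28.
Check 6^d mod 29 for each divisor in increasing order:
6^1 ≡ 6 (mod 29)
6^2 ≡ 7 (mod 29)
6^4 ≡ 20 (mod 29)
6^7 ≡ 28 (mod 29)
6^14 ≡ 1 (mod 29) ✓
The order of 6 is 14, so the subgroup it generates has 14 elements.
[(Z/29Z)^× : ⟨6⟩] = 28/14 = 2.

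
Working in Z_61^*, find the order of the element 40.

ord(40) | φ(61) = 61 − 1 = 60 = 2^2 · 3 · 5.
Divisors of 60: 1, 2, 3, 4, 5, 6, 10, 12, 15, 20, 30, 60.
Check 40^d mod 61 for each divisor in increasing order:
40^1 ≡ 40 (mod 61)
40^2 ≡ 14 (mod 61)
40^3 ≡ 11 (mod 61)
40^4 ≡ 13 (mod 61)
40^5 ≡ 32 (mod 61)
40^6 ≡ 60 (mod 61)
40^10 ≡ 48 (mod 61)
40^12 ≡ 1 (mod 61) ✓
So ord_61(40) = 12.

12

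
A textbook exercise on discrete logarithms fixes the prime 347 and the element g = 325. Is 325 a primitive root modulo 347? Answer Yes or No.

No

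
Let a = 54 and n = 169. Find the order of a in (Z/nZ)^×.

156

Since 54 ∈ (Z/169Z)^×, its order divides φ(169) = φ(13^2) = 13·(13−1) = 156 = 2^2 · 3 · 13.
Divisors of 156: 1, 2, 3, 4, 6, 12, 13, 26, 39, 52, 78, 156.
Check 54^d mod 169 for each divisor in increasing order:
54^1 ≡ 54 (mod 169)
54^2 ≡ 43 (mod 169)
54^3 ≡ 125 (mod 169)
54^4 ≡ 159 (mod 169)
54^6 ≡ 77 (mod 169)
54^12 ≡ 14 (mod 169)
54^13 ≡ 80 (mod 169)
54^26 ≡ 147 (mod 169)
54^39 ≡ 99 (mod 169)
54^52 ≡ 146 (mod 169)
54^78 ≡ 168 (mod 169)
54^156 ≡ 1 (mod 169) ✓
The smallest such exponent is 156, so the order of 54 is 156.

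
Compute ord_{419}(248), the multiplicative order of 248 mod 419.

19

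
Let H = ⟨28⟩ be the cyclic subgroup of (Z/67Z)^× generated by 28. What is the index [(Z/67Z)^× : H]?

Since 28 ∈ (Z/67Z)^×, its order divides φ(67) = 67 − 1 = 66 = 2 · 3 · 11.
Divisors of 66: 1, 2, 3, 6, 11, 22, 33, 66.
Check 28^d mod 67 for each divisor in increasing order:
28^1 ≡ 28
28^2 ≡ 47
28^3 ≡ 43
28^6 ≡ 40
28^11 ≡ 38
28^22 ≡ 37
28^33 ≡ 66
28^66 ≡ 1
So ord_67(28) = 66, hence |⟨28⟩| = 66.
[(Z/67Z)^× : ⟨28⟩] = 66/66 = 1.

1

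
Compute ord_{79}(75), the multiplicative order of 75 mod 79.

The order of 75 must divide φ(79) = 79 − 1 = 78 = 2 · 3 · 13.
Divisors of 78: 1, 2, 3, 6, 13, 26, 39, 78.
Test each divisor d:
75^1 ≡ 75
75^2 ≡ 16
75^3 ≡ 15
75^6 ≡ 67
75^13 ≡ 56
75^26 ≡ 55
75^39 ≡ 78
75^78 ≡ 1
The smallest such exponent is 78, so the order of 75 is 78.

78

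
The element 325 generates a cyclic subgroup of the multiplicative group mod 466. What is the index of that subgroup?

ord(325) | φ(466) = φ(2)·φ(233) = 1·232 = 232 = 2^3 · 29.
Divisors of 232: 1, 2, 4, 8, 29, 58, 116, 232.
Compute 325^d (mod 466) for the divisors d until we hit 1:
325^1 ≡ 325 (mod 466)
325^2 ≡ 309 (mod 466)
325^4 ≡ 417 (mod 466)
325^8 ≡ 71 (mod 466)
325^29 ≡ 1 (mod 466) ✓
So ord_466(325) = 29, hence |⟨325⟩| = 29.
The index is φ(466) / ord(325) = 232 / 29 = 8.

8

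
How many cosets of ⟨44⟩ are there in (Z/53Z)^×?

4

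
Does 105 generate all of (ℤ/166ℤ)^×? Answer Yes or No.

φ(166) = φ(2)·φ(83) = 1·82 = 82 = 2 · 41.
An element g generates (Z/166Z)^× iff g^(82/q) ≢ 1 (mod 166) for each prime q ∈ {2, 41}.
105^41 ≡ 165 (mod 166)  [q = 2: ≢ 1 ✓]
105^2 ≡ 69 (mod 166)  [q = 41: ≢ 1 ✓]
Every test exponent gives a nontrivial residue, hence 105 generates the full group.

Yes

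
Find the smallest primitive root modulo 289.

3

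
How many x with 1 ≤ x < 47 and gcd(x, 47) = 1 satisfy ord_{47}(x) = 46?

φ(47) = 47 − 1 = 46 = 2 · 23.
Since (Z/47Z)^× is cyclic of order 46, the number of elements of order d is φ(d) when d | 46 and 0 otherwise.
46 = 2 · 23 divides 46, and φ(46) = 22.

22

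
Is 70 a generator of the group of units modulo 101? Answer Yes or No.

φ(101) = 101 − 1 = 100 = 2^2 · 5^2.
Test 70^(100/q) mod 101 for each prime factor q of 100:
70^50 ≡ 1 (mod 101)  [q = 2: ≡ 1 ✗]
70^20 ≡ 84 (mod 101)  [q = 5: ≢ 1 ✓]
70^50 ≡ 1 shows ord(70) | 50, strictly less than φ(101); not a primitive root.

No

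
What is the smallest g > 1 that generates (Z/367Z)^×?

φ(367) = 367 − 1 = 366 = 2 · 3 · 61.
Test candidates g = 2, 3, … against the prime factors q ∈ {2, 3, 61} of φ(367): g is a generator iff g^(366/q) ≢ 1 for every such q.
g = 2: 2^183 ≡ 1 — hits 1, so not a primitive root.
g = 3: 3^183 ≡ 366; 3^122 ≡ 1 — hits 1, so not a primitive root.
g = 4: 4^183 ≡ 1 — hits 1, so not a primitive root.
g = 5: 5^183 ≡ 366; 5^122 ≡ 1 — hits 1, so not a primitive root.
g = 6: 6^183 ≡ 366; 6^122 ≡ 283; 6^6 ≡ 47 — none is 1, so 6 is a primitive root.
So 6 is the smallest generator of (Z/367Z)^×.

6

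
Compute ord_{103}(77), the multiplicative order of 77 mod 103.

102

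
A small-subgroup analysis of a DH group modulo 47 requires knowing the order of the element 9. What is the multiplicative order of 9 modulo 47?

Since 9 ∈ (Z/47Z)^×, its order divides φ(47) = 47 − 1 = 46 = 2 · 23.
Divisors of 46: 1, 2, 23, 46.
Compute 9^d (mod 47) for the divisors d until we hit 1:
9^1 ≡ 9 (mod 47)
9^2 ≡ 34 (mod 47)
9^23 ≡ 1 (mod 47) ✓
Hence ord(9) = 23.

23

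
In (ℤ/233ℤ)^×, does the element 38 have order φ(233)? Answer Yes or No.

φ(233) = 233 − 1 = 232 = 2^3 · 29.
Test 38^(232/q) mod 233 for each prime factor q of 232:
38^116 ≡ 1 (mod 233)  [q = 2: ≡ 1 ✗]
38^8 ≡ 128 (mod 233)  [q = 29: ≢ 1 ✓]
Since 38^116 ≡ 1, the order of 38 divides 116 < 232, so 38 is not a primitive root.

No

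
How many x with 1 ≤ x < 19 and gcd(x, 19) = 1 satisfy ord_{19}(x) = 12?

0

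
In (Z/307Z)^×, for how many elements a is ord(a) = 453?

0

φ(307) = 307 − 1 = 306 = 2 · 3^2 · 17.
Since (Z/307Z)^× is cyclic of order 306, the number of elements of order d is φ(d) when d | 306 and 0 otherwise.
Here 306 is not a multiple of 453, so there are no elements of order 453.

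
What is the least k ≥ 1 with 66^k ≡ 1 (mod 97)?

48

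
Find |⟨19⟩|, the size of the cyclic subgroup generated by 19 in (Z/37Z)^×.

36

Since 19 ∈ (Z/37Z)^×, its order divides φ(37) = 37 − 1 = 36 = 2^2 · 3^2.
Divisors of 36: 1, 2, 3, 4, 6, 9, 12, 18, 36.
Evaluate successive powers at the divisors of 36:
19^1 ≡ 19 (mod 37)
19^2 ≡ 28 (mod 37)
19^3 ≡ 14 (mod 37)
19^4 ≡ 7 (mod 37)
19^6 ≡ 11 (mod 37)
19^9 ≡ 6 (mod 37)
19^12 ≡ 10 (mod 37)
19^18 ≡ 36 (mod 37)
19^36 ≡ 1 (mod 37) ✓
Therefore the multiplicative order of 19 modulo 37 is 36.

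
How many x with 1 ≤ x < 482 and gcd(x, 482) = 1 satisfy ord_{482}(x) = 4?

2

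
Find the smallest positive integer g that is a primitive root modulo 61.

2

φ(61) = 61 − 1 = 60 = 2^2 · 3 · 5.
Test candidates g = 2, 3, … against the prime factors q ∈ {2, 3, 5} of φ(61): g is a generator iff g^(60/q) ≢ 1 for every such q.
g = 2: 2^30 ≡ 60; 2^20 ≡ 47; 2^12 ≡ 9 — none is 1, so 2 is a primitive root.
The smallest primitive root modulo 61 is 2.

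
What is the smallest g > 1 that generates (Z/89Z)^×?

φ(89) = 89 − 1 = 88 = 2^3 · 11.
Test candidates g = 2, 3, … against the prime factors q ∈ {2, 11} of φ(89): g is a generator iff g^(88/q) ≢ 1 for every such q.
g = 2: 2^44 ≡ 1 — hits 1, so not a primitive root.
g = 3: 3^44 ≡ 88; 3^8 ≡ 64 — none is 1, so 3 is a primitive root.
So 3 is the smallest generator of (Z/89Z)^×.

3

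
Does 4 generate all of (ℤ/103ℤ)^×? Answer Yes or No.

φ(103) = 103 − 1 = 102 = 2 · 3 · 17.
Test 4^(102/q) mod 103 for each prime factor q of 102:
4^51 ≡ 1 (mod 103)  [q = 2: ≡ 1 ✗]
4^34 ≡ 56 (mod 103)  [q = 3: ≢ 1 ✓]
4^6 ≡ 79 (mod 103)  [q = 17: ≢ 1 ✓]
4^51 ≡ 1 shows ord(4) | 51, strictly less than φ(103); not a primitive root.

No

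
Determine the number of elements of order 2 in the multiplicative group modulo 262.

φ(262) = φ(2)·φ(131) = 1·130 = 130 = 2 · 5 · 13.
Since (Z/262Z)^× is cyclic of order 130, the number of elements of order d is φ(d) when d | 130 and 0 otherwise.
2 | 130, and φ(2) = 2 − 1 = 1.

1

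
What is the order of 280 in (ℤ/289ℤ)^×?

ord(280) | φ(289) = φ(17^2) = 17·(17−1) = 272 = 2^4 · 17.
Divisors of 272: 1, 2, 4, 8, 16, 17, 34, 68, 136, 272.
Test each divisor d:
280^1 ≡ 280
280^2 ≡ 81
280^4 ≡ 203
280^8 ≡ 171
280^16 ≡ 52
280^17 ≡ 110
280^34 ≡ 251
280^68 ≡ 288
280^136 ≡ 1
Hence ord(280) = 136.

136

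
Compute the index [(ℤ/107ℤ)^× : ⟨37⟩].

2

Since 37 ∈ (Z/107Z)^×, its order divides φ(107) = 107 − 1 = 106 = 2 · 53.
Divisors of 106: 1, 2, 53, 106.
Compute 37^d (mod 107) for the divisors d until we hit 1:
37^1 ≡ 37
37^2 ≡ 85
37^53 ≡ 1
So ord_107(37) = 53, hence |⟨37⟩| = 53.
The index is φ(107) / ord(37) = 106 / 53 = 2.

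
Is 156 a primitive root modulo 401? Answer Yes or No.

No

φ(401) = 401 − 1 = 400 = 2^4 · 5^2.
Test 156^(400/q) mod 401 for each prime factor q of 400:
156^200 ≡ 1 (mod 401)  [q = 2: ≡ 1 ✗]
156^80 ≡ 372 (mod 401)  [q = 5: ≢ 1 ✓]
Since 156^200 ≡ 1, the order of 156 divides 200 < 400, so 156 is not a primitive root.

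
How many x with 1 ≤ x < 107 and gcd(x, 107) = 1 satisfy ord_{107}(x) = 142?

0

φ(107) = 107 − 1 = 106 = 2 · 53.
(Z/107Z)^× is cyclic (|G| = 106); a cyclic group of order m has exactly φ(d) elements of each order d | m, and none otherwise.
Since 142 ∤ 106, the count is 0.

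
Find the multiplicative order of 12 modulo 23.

By Lagrange's theorem, ord_23(12) divides φ(23) = 23 − 1 = 22 = 2 · 11.
Divisors of 22: 1, 2, 11, 22.
Compute 12^d (mod 23) for the divisors d until we hit 1:
12^1 ≡ 12
12^2 ≡ 6
12^11 ≡ 1
So ord_23(12) = 11.

11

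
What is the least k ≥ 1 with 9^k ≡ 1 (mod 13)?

3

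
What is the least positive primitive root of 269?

φ(269) = 269 − 1 = 268 = 2^2 · 67.
Test candidates g = 2, 3, … against the prime factors q ∈ {2, 67} of φ(269): g is a generator iff g^(268/q) ≢ 1 for every such q.
g = 2: 2^134 ≡ 268; 2^4 ≡ 16 — none is 1, so 2 is a primitive root.
The smallest primitive root modulo 269 is 2.

2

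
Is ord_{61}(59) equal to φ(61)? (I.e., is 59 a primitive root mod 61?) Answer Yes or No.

Yes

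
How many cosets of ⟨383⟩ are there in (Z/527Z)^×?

4

Since 383 ∈ (Z/527Z)^×, its order divides φ(527) = φ(17·31) = (17−1)·(31−1) = 16·30 = 480 = 2^5 · 3 · 5.
Divisors of 480: 1, 2, 3, 4, 5, 6, 8, 10, 12, 15, 16, 20, 24, 30, 32, 40, 48, 60, 80, 96, 120, 160, 240, 480.
Check 383^d mod 527 for each divisor in increasing order:
383^1 ≡ 383
383^2 ≡ 183
383^3 ≡ 525
383^4 ≡ 288
383^5 ≡ 161
383^6 ≡ 4
383^8 ≡ 205
383^10 ≡ 98
383^12 ≡ 16
383^15 ≡ 495
383^16 ≡ 392
383^20 ≡ 118
383^24 ≡ 256
383^30 ≡ 497
383^32 ≡ 307
383^40 ≡ 222
383^48 ≡ 188
383^60 ≡ 373
383^80 ≡ 273
383^96 ≡ 35
383^120 ≡ 1
The order of 383 is 120, so the subgroup it generates has 120 elements.
Index = |(Z/527Z)^×| / |⟨383⟩| = 480 / 120 = 4.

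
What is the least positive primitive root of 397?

5

φ(397) = 397 − 1 = 396 = 2^2 · 3^2 · 11.
g is a primitive root iff g^(396/q) ≢ 1 (mod 397) for each prime q ∈ {2, 3, 11}.
g = 2: 2^198 ≡ 396; 2^132 ≡ 1 — hits 1, so not a primitive root.
g = 3: 3^198 ≡ 1 — hits 1, so not a primitive root.
g = 4: 4^198 ≡ 1 — hits 1, so not a primitive root.
g = 5: 5^198 ≡ 396; 5^132 ≡ 362; 5^36 ≡ 290 — none is 1, so 5 is a primitive root.
Hence the least primitive root of 397 is 5.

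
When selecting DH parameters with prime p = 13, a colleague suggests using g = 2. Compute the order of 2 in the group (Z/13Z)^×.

12

The order of 2 must divide φ(13) = 13 − 1 = 12 = 2^2 · 3.
Divisors of 12: 1, 2, 3, 4, 6, 12.
Evaluate successive powers at the divisors of 12:
2^1 ≡ 2
2^2 ≡ 4
2^3 ≡ 8
2^4 ≡ 3
2^6 ≡ 12
2^12 ≡ 1
The smallest such exponent is 12, so the order of 2 is 12.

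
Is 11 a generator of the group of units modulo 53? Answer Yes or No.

No

φ(53) = 53 − 1 = 52 = 2^2 · 13.
11 is a primitive root mod 53 iff 11^(φ(53)/q) ≢ 1 for every prime q | φ(53), i.e. q ∈ {2, 13}.
11^26 ≡ 1 (mod 53)  [q = 2: ≡ 1 ✗]
11^4 ≡ 13 (mod 53)  [q = 13: ≢ 1 ✓]
11^26 ≡ 1 shows ord(11) | 26, strictly less than φ(53); not a primitive root.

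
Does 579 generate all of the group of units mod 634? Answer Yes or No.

φ(634) = φ(2)·φ(317) = 1·316 = 316 = 2^2 · 79.
It suffices to check that the order of 579 is not a proper divisor of 316: compute 579^(316/q) for q ∈ {2, 79}.
579^158 ≡ 633 (mod 634)  [q = 2: ≢ 1 ✓]
579^4 ≡ 103 (mod 634)  [q = 79: ≢ 1 ✓]
None equal 1, so ord_634(579) = 316: 579 is a primitive root.

Yes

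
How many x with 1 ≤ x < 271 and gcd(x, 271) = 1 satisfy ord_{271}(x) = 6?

φ(271) = 271 − 1 = 270 = 2 · 3^3 · 5.
(Z/271Z)^× is cyclic (|G| = 270); a cyclic group of order m has exactly φ(d) elements of each order d | m, and none otherwise.
6 = 2 · 3 divides 270, and φ(6) = 2.

2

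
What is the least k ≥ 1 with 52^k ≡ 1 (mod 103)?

ord(52) | φ(103) = 103 − 1 = 102 = 2 · 3 · 17.
Divisors of 102: 1, 2, 3, 6, 17, 34, 51, 102.
Check 52^d mod 103 for each divisor in increasing order:
52^1 ≡ 52 (mod 103)
52^2 ≡ 26 (mod 103)
52^3 ≡ 13 (mod 103)
52^6 ≡ 66 (mod 103)
52^17 ≡ 46 (mod 103)
52^34 ≡ 56 (mod 103)
52^51 ≡ 1 (mod 103) ✓
So ord_103(52) = 51.

51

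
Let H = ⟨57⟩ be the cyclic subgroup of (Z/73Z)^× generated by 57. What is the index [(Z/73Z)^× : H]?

The order of 57 must divide φ(73) = 73 − 1 = 72 = 2^3 · 3^2.
Divisors of 72: 1, 2, 3, 4, 6, 8, 9, 12, 18, 24, 36, 72.
Evaluate successive powers at the divisors of 72:
57^1 ≡ 57 (mod 73)
57^2 ≡ 37 (mod 73)
57^3 ≡ 65 (mod 73)
57^4 ≡ 55 (mod 73)
57^6 ≡ 64 (mod 73)
57^8 ≡ 32 (mod 73)
57^9 ≡ 72 (mod 73)
57^12 ≡ 8 (mod 73)
57^18 ≡ 1 (mod 73) ✓
The order of 57 is 18, so the subgroup it generates has 18 elements.
The index is φ(73) / ord(57) = 72 / 18 = 4.

4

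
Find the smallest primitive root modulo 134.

φ(134) = φ(2)·φ(67) = 1·66 = 66 = 2 · 3 · 11.
Test candidates g = 2, 3, … against the prime factors q ∈ {2, 3, 11} of φ(134): g is a generator iff g^(66/q) ≢ 1 for every such q.
g = 2: gcd(2, 134) = 2 > 1, not a unit — skip.
g = 3: 3^33 ≡ 133; 3^22 ≡ 1 — hits 1, so not a primitive root.
g = 4: gcd(4, 134) = 2 > 1, not a unit — skip.
g = 5: 5^33 ≡ 133; 5^22 ≡ 1 — hits 1, so not a primitive root.
g = 6: gcd(6, 134) = 2 > 1, not a unit — skip.
g = 7: 7^33 ≡ 133; 7^22 ≡ 29; 7^6 ≡ 131 — none is 1, so 7 is a primitive root.
So 7 is the smallest generator of (Z/134Z)^×.

7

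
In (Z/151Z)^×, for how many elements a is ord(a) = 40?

0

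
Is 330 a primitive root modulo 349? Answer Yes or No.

No

φ(349) = 349 − 1 = 348 = 2^2 · 3 · 29.
Test 330^(348/q) mod 349 for each prime factor q of 348:
330^174 ≡ 1 (mod 349)  [q = 2: ≡ 1 ✗]
330^116 ≡ 122 (mod 349)  [q = 3: ≢ 1 ✓]
330^12 ≡ 289 (mod 349)  [q = 29: ≢ 1 ✓]
330^174 ≡ 1 shows ord(330) | 174, strictly less than φ(349); not a primitive root.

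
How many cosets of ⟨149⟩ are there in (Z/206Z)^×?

34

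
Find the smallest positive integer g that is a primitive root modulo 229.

φ(229) = 229 − 1 = 228 = 2^2 · 3 · 19.
Test candidates g = 2, 3, … against the prime factors q ∈ {2, 3, 19} of φ(229): g is a generator iff g^(228/q) ≢ 1 for every such q.
g = 2: 2^114 ≡ 228; 2^76 ≡ 1 — hits 1, so not a primitive root.
g = 3: 3^114 ≡ 1 — hits 1, so not a primitive root.
g = 4: 4^114 ≡ 1 — hits 1, so not a primitive root.
g = 5: 5^114 ≡ 1 — hits 1, so not a primitive root.
g = 6: 6^114 ≡ 228; 6^76 ≡ 134; 6^12 ≡ 165 — none is 1, so 6 is a primitive root.
So 6 is the smallest generator of (Z/229Z)^×.

6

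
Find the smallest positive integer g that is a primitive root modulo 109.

6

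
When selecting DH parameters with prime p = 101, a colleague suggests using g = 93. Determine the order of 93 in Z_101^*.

100

Since 93 ∈ (Z/101Z)^×, its order divides φ(101) = 101 − 1 = 100 = 2^2 · 5^2.
Divisors of 100: 1, 2, 4, 5, 10, 20, 25, 50, 100.
Evaluate successive powers at the divisors of 100:
93^1 ≡ 93 (mod 101)
93^2 ≡ 64 (mod 101)
93^4 ≡ 56 (mod 101)
93^5 ≡ 57 (mod 101)
93^10 ≡ 17 (mod 101)
93^20 ≡ 87 (mod 101)
93^25 ≡ 10 (mod 101)
93^50 ≡ 100 (mod 101)
93^100 ≡ 1 (mod 101) ✓
The smallest such exponent is 100, so the order of 93 is 100.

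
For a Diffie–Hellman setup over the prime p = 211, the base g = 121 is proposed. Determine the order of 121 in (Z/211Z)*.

The order of 121 must divide φ(211) = 211 − 1 = 210 = 2 · 3 · 5 · 7.
Divisors of 210: 1, 2, 3, 5, 6, 7, 10, 14, 15, 21, 30, 35, 42, 70, 105, 210.
Check 121^d mod 211 for each divisor in increasing order:
121^1 ≡ 121 (mod 211)
121^2 ≡ 82 (mod 211)
121^3 ≡ 5 (mod 211)
121^5 ≡ 199 (mod 211)
121^6 ≡ 25 (mod 211)
121^7 ≡ 71 (mod 211)
121^10 ≡ 144 (mod 211)
121^14 ≡ 188 (mod 211)
121^15 ≡ 171 (mod 211)
121^21 ≡ 55 (mod 211)
121^30 ≡ 123 (mod 211)
121^35 ≡ 1 (mod 211) ✓
Therefore the multiplicative order of 121 modulo 211 is 35.

35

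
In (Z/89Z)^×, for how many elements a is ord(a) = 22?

φ(89) = 89 − 1 = 88 = 2^3 · 11.
In a cyclic group of order 88, there are φ(d) elements of order d for each divisor d of 88, and zero for non-divisors.
22 = 2 · 11 divides 88, and φ(22) = 10.

10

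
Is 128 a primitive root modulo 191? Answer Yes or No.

φ(191) = 191 − 1 = 190 = 2 · 5 · 19.
An element g generates (Z/191Z)^× iff g^(190/q) ≢ 1 (mod 191) for each prime q ∈ {2, 5, 19}.
128^95 ≡ 1 (mod 191)  [q = 2: ≡ 1 ✗]
128^38 ≡ 109 (mod 191)  [q = 5: ≢ 1 ✓]
128^10 ≡ 136 (mod 191)  [q = 19: ≢ 1 ✓]
The check at q = 2 fails, so 128 generates a proper subgroup.

No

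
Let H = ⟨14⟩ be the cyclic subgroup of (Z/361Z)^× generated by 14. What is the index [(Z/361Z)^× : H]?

1

The order of 14 must divide φ(361) = φ(19^2) = 19·(19−1) = 342 = 2 · 3^2 · 19.
Divisors of 342: 1, 2, 3, 6, 9, 18, 19, 38, 57, 114, 171, 342.
Test each divisor d:
14^1 ≡ 14 (mod 361)
14^2 ≡ 196 (mod 361)
14^3 ≡ 217 (mod 361)
14^6 ≡ 159 (mod 361)
14^9 ≡ 208 (mod 361)
14^18 ≡ 305 (mod 361)
14^19 ≡ 299 (mod 361)
14^38 ≡ 234 (mod 361)
14^57 ≡ 293 (mod 361)
14^114 ≡ 292 (mod 361)
14^171 ≡ 360 (mod 361)
14^342 ≡ 1 (mod 361) ✓
The order of 14 is 342, so the subgroup it generates has 342 elements.
The index is φ(361) / ord(14) = 342 / 342 = 1.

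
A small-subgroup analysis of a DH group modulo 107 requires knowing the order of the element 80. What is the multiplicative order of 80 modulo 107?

106

Since 80 ∈ (Z/107Z)^×, its order divides φ(107) = 107 − 1 = 106 = 2 · 53.
Divisors of 106: 1, 2, 53, 106.
Check 80^d mod 107 for each divisor in increasing order:
80^1 ≡ 80 (mod 107)
80^2 ≡ 87 (mod 107)
80^53 ≡ 106 (mod 107)
80^106 ≡ 1 (mod 107) ✓
Hence ord(80) = 106.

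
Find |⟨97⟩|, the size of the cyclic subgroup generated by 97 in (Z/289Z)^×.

272

By Lagrange's theorem, ord_289(97) divides φ(289) = φ(17^2) = 17·(17−1) = 272 = 2^4 · 17.
Divisors of 272: 1, 2, 4, 8, 16, 17, 34, 68, 136, 272.
Compute 97^d (mod 289) for the divisors d until we hit 1:
97^1 ≡ 97 (mod 289)
97^2 ≡ 161 (mod 289)
97^4 ≡ 200 (mod 289)
97^8 ≡ 118 (mod 289)
97^16 ≡ 52 (mod 289)
97^17 ≡ 131 (mod 289)
97^34 ≡ 110 (mod 289)
97^68 ≡ 251 (mod 289)
97^136 ≡ 288 (mod 289)
97^272 ≡ 1 (mod 289) ✓
The smallest such exponent is 272, so the order of 97 is 272.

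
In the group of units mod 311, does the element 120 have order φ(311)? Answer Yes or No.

No

φ(311) = 311 − 1 = 310 = 2 · 5 · 31.
120 is a primitive root mod 311 iff 120^(φ(311)/q) ≢ 1 for every prime q | φ(311), i.e. q ∈ {2, 5, 31}.
120^155 ≡ 1 (mod 311)  [q = 2: ≡ 1 ✗]
120^62 ≡ 36 (mod 311)  [q = 5: ≢ 1 ✓]
120^10 ≡ 24 (mod 311)  [q = 31: ≢ 1 ✓]
120^155 ≡ 1 shows ord(120) | 155, strictly less than φ(311); not a primitive root.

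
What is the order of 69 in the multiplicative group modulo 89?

Since 69 ∈ (Z/89Z)^×, its order divides φ(89) = 89 − 1 = 88 = 2^3 · 11.
Divisors of 88: 1, 2, 4, 8, 11, 22, 44, 88.
Check 69^d mod 89 for each divisor in increasing order:
69^1 ≡ 69 (mod 89)
69^2 ≡ 44 (mod 89)
69^4 ≡ 67 (mod 89)
69^8 ≡ 39 (mod 89)
69^11 ≡ 34 (mod 89)
69^22 ≡ 88 (mod 89)
69^44 ≡ 1 (mod 89) ✓
So ord_89(69) = 44.

44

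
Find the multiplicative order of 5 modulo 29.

The order of 5 must divide φ(29) = 29 − 1 = 28 = 2^2 · 7.
Divisors of 28: 1, 2, 4, 7, 14, 28.
Evaluate successive powers at the divisors of 28:
5^1 ≡ 5 (mod 29)
5^2 ≡ 25 (mod 29)
5^4 ≡ 16 (mod 29)
5^7 ≡ 28 (mod 29)
5^14 ≡ 1 (mod 29) ✓
Therefore the multiplicative order of 5 modulo 29 is 14.

14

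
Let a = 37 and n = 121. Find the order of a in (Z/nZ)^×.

55

ord(37) | φ(121) = φ(11^2) = 11·(11−1) = 110 = 2 · 5 · 11.
Divisors of 110: 1, 2, 5, 10, 11, 22, 55, 110.
Compute 37^d (mod 121) for the divisors d until we hit 1:
37^1 ≡ 37
37^2 ≡ 38
37^5 ≡ 67
37^10 ≡ 12
37^11 ≡ 81
37^22 ≡ 27
37^55 ≡ 1
Hence ord(37) = 55.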